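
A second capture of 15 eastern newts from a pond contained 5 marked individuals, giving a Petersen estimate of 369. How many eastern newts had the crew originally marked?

M = 123

From N = M·C/R: M = N·R / C = 369·5 / 15 = 1845 / 15 = 123.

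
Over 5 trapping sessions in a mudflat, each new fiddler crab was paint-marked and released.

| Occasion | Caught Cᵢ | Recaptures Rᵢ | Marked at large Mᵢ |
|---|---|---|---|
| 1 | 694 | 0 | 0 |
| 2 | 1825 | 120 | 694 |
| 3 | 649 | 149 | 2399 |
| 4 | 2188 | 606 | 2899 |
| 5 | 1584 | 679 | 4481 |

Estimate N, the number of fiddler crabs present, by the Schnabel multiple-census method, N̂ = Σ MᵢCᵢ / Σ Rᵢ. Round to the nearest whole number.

Σ MᵢCᵢ = 0·694 + 694·1825 + 2399·649 + 2899·2188 + 4481·1584 = 0 + 1266550 + 1556951 + 6343012 + 7097904 = 16264417
Σ Rᵢ = 0 + 120 + 149 + 606 + 679 = 1554
N̂ = 16264417 / 1554 ≈ 10466.2 → 10466

N ≈ 10,466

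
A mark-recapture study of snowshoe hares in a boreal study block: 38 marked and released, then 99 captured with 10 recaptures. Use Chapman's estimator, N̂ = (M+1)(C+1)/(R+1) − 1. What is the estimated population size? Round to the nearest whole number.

N̂ = (38+1)(99+1)/(10+1) − 1 = 39·100/11 − 1
= 3900/11 − 1 ≈ 354.5 − 1 ≈ 353.5 → 354

N ≈ 354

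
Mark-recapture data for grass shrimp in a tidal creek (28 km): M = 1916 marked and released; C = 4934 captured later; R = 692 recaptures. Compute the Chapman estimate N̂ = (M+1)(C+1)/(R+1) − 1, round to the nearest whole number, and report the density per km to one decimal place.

density ≈ 487.5 grass shrimp per km

N̂ = 1917·4935/693 − 1 = 9460395/693 − 1 ≈ 13650.4 → 13650
Density = N̂ / area = 13650 / 28 ≈ 487.50 → 487.5 per km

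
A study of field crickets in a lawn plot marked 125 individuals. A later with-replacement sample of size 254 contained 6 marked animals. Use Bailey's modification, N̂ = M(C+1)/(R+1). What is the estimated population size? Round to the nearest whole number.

N ≈ 4554

N̂ = 125·(254+1)/(6+1) = 125·255/7 = 31875/7 ≈ 4553.6 → 4554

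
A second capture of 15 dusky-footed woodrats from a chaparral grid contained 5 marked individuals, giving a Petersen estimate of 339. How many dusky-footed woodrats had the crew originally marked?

From N = M·C/R: M = N·R / C = 339·5 / 15 = 1695 / 15 = 113.

M = 113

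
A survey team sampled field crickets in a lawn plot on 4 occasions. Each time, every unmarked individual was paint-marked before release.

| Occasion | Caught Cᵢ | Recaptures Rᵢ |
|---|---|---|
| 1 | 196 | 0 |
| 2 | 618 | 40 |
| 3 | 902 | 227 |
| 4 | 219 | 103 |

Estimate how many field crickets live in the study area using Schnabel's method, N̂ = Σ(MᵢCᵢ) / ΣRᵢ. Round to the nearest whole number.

N ≈ 3072

Marked at large before each occasion: Mᵢ = Σⱼ<ᵢ (Cⱼ − Rⱼ) → M1=0, M2=196, M3=774, M4=1449
Σ MᵢCᵢ = 0·196 + 196·618 + 774·902 + 1449·219 = 0 + 121128 + 698148 + 317331 = 1136607
Σ Rᵢ = 0 + 40 + 227 + 103 = 370
N̂ = 1136607 / 370 ≈ 3071.9 → 3072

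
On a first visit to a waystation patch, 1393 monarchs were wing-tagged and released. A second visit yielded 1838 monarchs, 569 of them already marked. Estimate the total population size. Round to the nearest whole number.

The marked fraction in the recapture sample should equal the marked fraction in the population: 569/1838 = 1393/N.
N = (1393 × 1838) / 569 = 2560334 / 569 ≈ 4499.7 → 4500

N ≈ 4500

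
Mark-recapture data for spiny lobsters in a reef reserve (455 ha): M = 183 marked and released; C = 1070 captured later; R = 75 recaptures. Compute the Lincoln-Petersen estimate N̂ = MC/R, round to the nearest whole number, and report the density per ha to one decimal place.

density ≈ 5.7 spiny lobsters per ha

N̂ = 183·1070/75 = 195810/75 ≈ 2610.8 → 2611
Density = N̂ / area = 2611 / 455 ≈ 5.74 → 5.7 per ha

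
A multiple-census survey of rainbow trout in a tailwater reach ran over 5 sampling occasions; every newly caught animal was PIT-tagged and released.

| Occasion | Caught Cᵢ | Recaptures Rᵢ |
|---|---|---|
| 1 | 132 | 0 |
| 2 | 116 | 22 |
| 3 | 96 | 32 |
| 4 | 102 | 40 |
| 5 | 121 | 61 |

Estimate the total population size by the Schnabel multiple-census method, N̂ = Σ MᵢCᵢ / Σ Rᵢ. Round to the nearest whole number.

N ≈ 704

Marked at large before each occasion: Mᵢ = Σⱼ<ᵢ (Cⱼ − Rⱼ) → M1=0, M2=132, M3=226, M4=290, M5=352
Σ MᵢCᵢ = 0·132 + 132·116 + 226·96 + 290·102 + 352·121 = 0 + 15312 + 21696 + 29580 + 42592 = 109180
Σ Rᵢ = 0 + 22 + 32 + 40 + 61 = 155
N̂ = 109180 / 155 ≈ 704.4 → 704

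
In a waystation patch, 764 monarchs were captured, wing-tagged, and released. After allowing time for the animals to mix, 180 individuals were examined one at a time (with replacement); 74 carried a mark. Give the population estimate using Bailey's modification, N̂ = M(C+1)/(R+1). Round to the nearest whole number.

N̂ = 764·(180+1)/(74+1) = 764·181/75 = 138284/75 ≈ 1843.8 → 1844

N ≈ 1844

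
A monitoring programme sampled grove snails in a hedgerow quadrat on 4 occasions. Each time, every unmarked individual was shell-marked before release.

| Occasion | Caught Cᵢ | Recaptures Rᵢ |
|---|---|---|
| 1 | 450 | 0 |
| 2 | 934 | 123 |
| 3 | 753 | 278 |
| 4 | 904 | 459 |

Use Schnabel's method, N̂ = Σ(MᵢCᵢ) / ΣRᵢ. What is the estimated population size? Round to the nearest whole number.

Marked at large before each occasion: Mᵢ = Σⱼ<ᵢ (Cⱼ − Rⱼ) → M1=0, M2=450, M3=1261, M4=1736
Σ MᵢCᵢ = 0·450 + 450·934 + 1261·753 + 1736·904 = 0 + 420300 + 949533 + 1569344 = 2939177
Σ Rᵢ = 0 + 123 + 278 + 459 = 860
N̂ = 2939177 / 860 ≈ 3417.6 → 3418

N ≈ 3418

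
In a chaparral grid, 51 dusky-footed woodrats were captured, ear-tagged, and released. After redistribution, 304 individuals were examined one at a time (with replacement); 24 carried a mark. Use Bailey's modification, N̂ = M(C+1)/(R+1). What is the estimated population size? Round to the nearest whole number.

N̂ = 51·(304+1)/(24+1) = 51·305/25 = 15555/25 ≈ 622.2 → 622

N ≈ 622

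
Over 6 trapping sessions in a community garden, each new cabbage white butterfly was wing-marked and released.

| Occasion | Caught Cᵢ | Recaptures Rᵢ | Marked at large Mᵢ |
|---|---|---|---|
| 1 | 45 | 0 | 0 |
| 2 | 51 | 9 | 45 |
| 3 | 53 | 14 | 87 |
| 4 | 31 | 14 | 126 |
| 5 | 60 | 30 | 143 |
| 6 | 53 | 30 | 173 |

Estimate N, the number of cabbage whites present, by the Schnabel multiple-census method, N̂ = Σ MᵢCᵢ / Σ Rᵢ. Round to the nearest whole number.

Σ MᵢCᵢ = 0·45 + 45·51 + 87·53 + 126·31 + 143·60 + 173·53 = 0 + 2295 + 4611 + 3906 + 8580 + 9169 = 28561
Σ Rᵢ = 0 + 9 + 14 + 14 + 30 + 30 = 97
N̂ = 28561 / 97 ≈ 294.4 → 294

N ≈ 294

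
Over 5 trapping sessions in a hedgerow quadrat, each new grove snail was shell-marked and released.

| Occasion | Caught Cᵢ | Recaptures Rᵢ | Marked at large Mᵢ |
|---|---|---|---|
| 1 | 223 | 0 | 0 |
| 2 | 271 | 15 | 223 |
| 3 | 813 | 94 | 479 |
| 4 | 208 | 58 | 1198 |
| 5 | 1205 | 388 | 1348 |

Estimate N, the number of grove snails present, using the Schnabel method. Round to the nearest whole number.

N ≈ 4186

Σ MᵢCᵢ = 0·223 + 223·271 + 479·813 + 1198·208 + 1348·1205 = 0 + 60433 + 389427 + 249184 + 1624340 = 2323384
Σ Rᵢ = 0 + 15 + 94 + 58 + 388 = 555
N̂ = 2323384 / 555 ≈ 4186.3 → 4186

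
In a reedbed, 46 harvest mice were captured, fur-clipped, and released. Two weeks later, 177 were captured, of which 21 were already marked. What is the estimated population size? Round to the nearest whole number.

N ≈ 388

N = (46 × 177) / 21 = 8142 / 21 ≈ 387.7 → 388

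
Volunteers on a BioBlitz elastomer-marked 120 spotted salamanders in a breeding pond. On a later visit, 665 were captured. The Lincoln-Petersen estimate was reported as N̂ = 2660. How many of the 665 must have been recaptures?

From N = M·C/R: R = M·C / N = 120·665 / 2660 = 79800 / 2660 = 30.

R = 30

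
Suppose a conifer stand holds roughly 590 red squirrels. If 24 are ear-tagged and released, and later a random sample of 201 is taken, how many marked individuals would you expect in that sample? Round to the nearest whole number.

Expected recaptures E[R] = M·C / N.
E[R] = 24 × 201 / 590 = 4824 / 590 ≈ 8.2 → 8

expected recaptures ≈ 8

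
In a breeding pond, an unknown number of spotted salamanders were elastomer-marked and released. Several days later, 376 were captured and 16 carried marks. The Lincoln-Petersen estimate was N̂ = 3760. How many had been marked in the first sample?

M = 160

From N = M·C/R: M = N·R / C = 3760·16 / 376 = 60160 / 376 = 160.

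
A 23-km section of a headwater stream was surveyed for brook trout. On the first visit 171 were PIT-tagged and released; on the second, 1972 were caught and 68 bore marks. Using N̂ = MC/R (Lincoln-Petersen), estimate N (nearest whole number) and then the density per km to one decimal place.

N̂ = 171·1972/68 = 337212/68 = 4959
Density = N̂ / area = 4959 / 23 ≈ 215.61 → 215.6 per km

density ≈ 215.6 brook trout per km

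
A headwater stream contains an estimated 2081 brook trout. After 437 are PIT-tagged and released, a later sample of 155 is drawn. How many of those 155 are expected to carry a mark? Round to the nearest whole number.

The marked fraction of the population is 437/2081, so in a sample of 155 expect C·(M/N) marked.
E[R] = 437 × 155 / 2081 = 67735 / 2081 ≈ 32.5 → 33

expected recaptures ≈ 33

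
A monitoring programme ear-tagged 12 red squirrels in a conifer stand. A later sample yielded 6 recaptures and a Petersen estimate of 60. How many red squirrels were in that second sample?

C = 30

From N = M·C/R: C = N·R / M = 60·6 / 12 = 360 / 12 = 30.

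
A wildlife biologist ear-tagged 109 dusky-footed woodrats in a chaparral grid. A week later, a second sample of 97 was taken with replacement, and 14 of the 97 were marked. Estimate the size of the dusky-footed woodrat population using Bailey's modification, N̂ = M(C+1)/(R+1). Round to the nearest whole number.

N̂ = 109·(97+1)/(14+1) = 109·98/15 = 10682/15 ≈ 712.1 → 712

N ≈ 712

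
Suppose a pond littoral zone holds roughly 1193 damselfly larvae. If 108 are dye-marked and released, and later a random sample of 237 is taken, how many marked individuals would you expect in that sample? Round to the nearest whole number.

expected recaptures ≈ 21

Expected recaptures E[R] = M·C / N.
E[R] = 108 × 237 / 1193 = 25596 / 1193 ≈ 21.46 → 21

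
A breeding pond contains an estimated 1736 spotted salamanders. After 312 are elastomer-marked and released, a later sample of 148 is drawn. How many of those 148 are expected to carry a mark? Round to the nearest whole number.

expected recaptures ≈ 27

Expected recaptures E[R] = M·C / N.
E[R] = 312 × 148 / 1736 = 46176 / 1736 ≈ 26.6 → 27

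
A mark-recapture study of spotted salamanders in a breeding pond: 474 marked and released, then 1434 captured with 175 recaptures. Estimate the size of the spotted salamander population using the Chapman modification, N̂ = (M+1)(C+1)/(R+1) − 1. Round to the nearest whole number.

N ≈ 3872

N̂ = (474+1)(1434+1)/(175+1) − 1 = 475·1435/176 − 1
= 681625/176 − 1 ≈ 3872.9 − 1 ≈ 3871.9 → 3872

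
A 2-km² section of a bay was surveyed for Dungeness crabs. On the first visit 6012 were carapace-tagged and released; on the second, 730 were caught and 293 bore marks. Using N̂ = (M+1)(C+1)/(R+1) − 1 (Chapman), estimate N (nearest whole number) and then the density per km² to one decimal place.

N̂ = 6013·731/294 − 1 = 4395503/294 − 1 ≈ 14949.7 → 14950
Density = N̂ / area = 14950 / 2 = 7475.0 per km²

density ≈ 7475.0 Dungeness crabs per km²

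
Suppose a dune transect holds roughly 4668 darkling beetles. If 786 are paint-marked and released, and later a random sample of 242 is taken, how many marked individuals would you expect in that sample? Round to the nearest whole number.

expected recaptures ≈ 41

The marked fraction of the population is 786/4668, so in a sample of 242 expect C·(M/N) marked.
E[R] = 786 × 242 / 4668 = 190212 / 4668 ≈ 40.7 → 41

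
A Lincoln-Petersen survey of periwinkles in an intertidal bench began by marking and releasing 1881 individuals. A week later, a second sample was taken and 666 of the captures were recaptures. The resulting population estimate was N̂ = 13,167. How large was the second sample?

From N = M·C/R: C = N·R / M = 13167·666 / 1881 = 8769222 / 1881 = 4662.

C = 4662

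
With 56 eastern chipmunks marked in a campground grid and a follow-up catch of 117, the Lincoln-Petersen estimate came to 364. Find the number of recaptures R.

From N = M·C/R: R = M·C / N = 56·117 / 364 = 6552 / 364 = 18.

R = 18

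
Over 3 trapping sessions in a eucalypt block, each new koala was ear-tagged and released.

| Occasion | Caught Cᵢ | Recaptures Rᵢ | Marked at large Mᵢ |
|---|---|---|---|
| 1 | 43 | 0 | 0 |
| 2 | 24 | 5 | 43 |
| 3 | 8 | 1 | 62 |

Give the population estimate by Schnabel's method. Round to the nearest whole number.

N ≈ 255

Σ MᵢCᵢ = 0·43 + 43·24 + 62·8 = 0 + 1032 + 496 = 1528
Σ Rᵢ = 0 + 5 + 1 = 6
N̂ = 1528 / 6 ≈ 254.7 → 255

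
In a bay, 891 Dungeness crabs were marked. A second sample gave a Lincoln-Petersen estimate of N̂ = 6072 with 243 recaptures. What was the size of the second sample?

From N = M·C/R: C = N·R / M = 6072·243 / 891 = 1475496 / 891 = 1656.

C = 1656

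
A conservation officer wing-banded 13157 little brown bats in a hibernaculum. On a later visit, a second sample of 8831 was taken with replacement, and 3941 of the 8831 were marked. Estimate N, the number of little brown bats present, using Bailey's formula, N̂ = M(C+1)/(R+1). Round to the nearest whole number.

N̂ = 13157·(8831+1)/(3941+1) = 13157·8832/3942 = 116202624/3942 ≈ 29478.1 → 29478

N ≈ 29,478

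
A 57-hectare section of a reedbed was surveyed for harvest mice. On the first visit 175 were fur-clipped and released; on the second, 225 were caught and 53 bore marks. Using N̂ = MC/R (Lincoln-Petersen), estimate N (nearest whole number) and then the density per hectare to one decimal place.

density ≈ 13.0 harvest mice per hectare

N̂ = 175·225/53 = 39375/53 ≈ 742.9 → 743
Density = N̂ / area = 743 / 57 ≈ 13.04 → 13.0 per hectare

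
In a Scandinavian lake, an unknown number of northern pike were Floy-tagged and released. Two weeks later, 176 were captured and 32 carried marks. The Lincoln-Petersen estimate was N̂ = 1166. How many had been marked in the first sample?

M = 212

From N = M·C/R: M = N·R / C = 1166·32 / 176 = 37312 / 176 = 212.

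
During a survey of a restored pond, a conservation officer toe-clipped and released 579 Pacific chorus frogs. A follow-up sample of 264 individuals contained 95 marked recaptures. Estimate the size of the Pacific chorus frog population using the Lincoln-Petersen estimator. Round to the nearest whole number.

N ≈ 1609

Lincoln-Petersen assumes M/N = R/C, so N = M·C / R.
N = (579 × 264) / 95 = 152856 / 95 ≈ 1609.0 → 1609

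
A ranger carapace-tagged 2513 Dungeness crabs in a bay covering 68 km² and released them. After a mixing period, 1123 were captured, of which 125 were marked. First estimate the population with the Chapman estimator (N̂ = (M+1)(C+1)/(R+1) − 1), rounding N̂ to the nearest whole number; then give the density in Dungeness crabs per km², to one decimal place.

density ≈ 329.8 Dungeness crabs per km²

N̂ = 2514·1124/126 − 1 = 2825736/126 − 1 ≈ 22425.48 → 22425
Density = N̂ / area = 22425 / 68 ≈ 329.78 → 329.8 per km²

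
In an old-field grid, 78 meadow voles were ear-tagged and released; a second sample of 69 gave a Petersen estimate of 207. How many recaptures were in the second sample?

R = 26

From N = M·C/R: R = M·C / N = 78·69 / 207 = 5382 / 207 = 26.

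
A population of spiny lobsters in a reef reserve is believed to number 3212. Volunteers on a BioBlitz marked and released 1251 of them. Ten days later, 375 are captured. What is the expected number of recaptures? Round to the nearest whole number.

expected recaptures ≈ 146

Expected recaptures E[R] = M·C / N.
E[R] = 1251 × 375 / 3212 = 469125 / 3212 ≈ 146.1 → 146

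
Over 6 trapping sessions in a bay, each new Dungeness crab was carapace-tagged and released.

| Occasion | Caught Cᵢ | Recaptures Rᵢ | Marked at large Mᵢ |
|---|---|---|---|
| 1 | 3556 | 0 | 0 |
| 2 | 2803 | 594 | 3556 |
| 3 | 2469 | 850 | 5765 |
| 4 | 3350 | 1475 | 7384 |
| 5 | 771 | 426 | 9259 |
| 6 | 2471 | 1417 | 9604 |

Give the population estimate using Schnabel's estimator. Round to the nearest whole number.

Σ MᵢCᵢ = 0·3556 + 3556·2803 + 5765·2469 + 7384·3350 + 9259·771 + 9604·2471 = 0 + 9967468 + 14233785 + 24736400 + 7138689 + 23731484 = 79807826
Σ Rᵢ = 0 + 594 + 850 + 1475 + 426 + 1417 = 4762
N̂ = 79807826 / 4762 ≈ 16759.3 → 16759

N ≈ 16,759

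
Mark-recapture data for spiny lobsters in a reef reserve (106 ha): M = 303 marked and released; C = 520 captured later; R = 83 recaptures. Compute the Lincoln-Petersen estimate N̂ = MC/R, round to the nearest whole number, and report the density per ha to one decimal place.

N̂ = 303·520/83 = 157560/83 ≈ 1898.3 → 1898
Density = N̂ / area = 1898 / 106 ≈ 17.91 → 17.9 per ha

density ≈ 17.9 spiny lobsters per ha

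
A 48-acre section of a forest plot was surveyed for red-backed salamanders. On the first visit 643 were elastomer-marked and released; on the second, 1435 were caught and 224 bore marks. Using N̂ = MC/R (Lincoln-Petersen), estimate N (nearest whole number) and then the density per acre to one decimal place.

density ≈ 85.8 red-backed salamanders per acre

N̂ = 643·1435/224 = 922705/224 ≈ 4119.2 → 4119
Density = N̂ / area = 4119 / 48 ≈ 85.81 → 85.8 per acre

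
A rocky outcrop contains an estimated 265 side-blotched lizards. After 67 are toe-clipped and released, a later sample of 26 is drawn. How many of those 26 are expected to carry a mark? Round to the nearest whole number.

expected recaptures ≈ 7

Expected recaptures E[R] = M·C / N.
E[R] = 67 × 26 / 265 = 1742 / 265 ≈ 6.6 → 7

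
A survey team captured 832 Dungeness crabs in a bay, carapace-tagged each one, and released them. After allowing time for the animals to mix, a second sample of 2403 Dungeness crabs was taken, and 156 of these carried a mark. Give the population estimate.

N = 12,816

N = (832 × 2403) / 156 = 1999296 / 156 = 12816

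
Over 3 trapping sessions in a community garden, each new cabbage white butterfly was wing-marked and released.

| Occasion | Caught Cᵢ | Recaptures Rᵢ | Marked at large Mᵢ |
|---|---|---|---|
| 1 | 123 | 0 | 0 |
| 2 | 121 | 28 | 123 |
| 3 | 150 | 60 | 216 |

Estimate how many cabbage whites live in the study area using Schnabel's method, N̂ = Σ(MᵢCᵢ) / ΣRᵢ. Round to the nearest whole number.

Σ MᵢCᵢ = 0·123 + 123·121 + 216·150 = 0 + 14883 + 32400 = 47283
Σ Rᵢ = 0 + 28 + 60 = 88
N̂ = 47283 / 88 ≈ 537.3 → 537

N ≈ 537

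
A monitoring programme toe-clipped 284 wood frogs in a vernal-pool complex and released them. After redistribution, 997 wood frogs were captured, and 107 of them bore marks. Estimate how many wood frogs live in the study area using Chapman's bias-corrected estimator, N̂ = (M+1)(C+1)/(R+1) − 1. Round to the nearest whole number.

N ≈ 2633

N̂ = (284+1)(997+1)/(107+1) − 1 = 285·998/108 − 1
= 284430/108 − 1 ≈ 2633.6 − 1 ≈ 2632.6 → 2633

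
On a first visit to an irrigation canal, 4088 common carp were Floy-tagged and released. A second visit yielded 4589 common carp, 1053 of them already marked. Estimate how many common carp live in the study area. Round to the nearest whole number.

N ≈ 17,816

N = (4088 × 4589) / 1053 = 18759832 / 1053 ≈ 17815.6 → 17816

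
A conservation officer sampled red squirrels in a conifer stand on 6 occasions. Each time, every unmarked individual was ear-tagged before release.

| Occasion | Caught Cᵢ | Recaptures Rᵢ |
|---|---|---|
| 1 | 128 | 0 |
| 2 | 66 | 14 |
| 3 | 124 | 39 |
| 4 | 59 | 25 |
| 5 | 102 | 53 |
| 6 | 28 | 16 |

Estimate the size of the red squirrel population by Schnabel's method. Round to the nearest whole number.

Marked at large before each occasion: Mᵢ = Σⱼ<ᵢ (Cⱼ − Rⱼ) → M1=0, M2=128, M3=180, M4=265, M5=299, M6=348
Σ MᵢCᵢ = 0·128 + 128·66 + 180·124 + 265·59 + 299·102 + 348·28 = 0 + 8448 + 22320 + 15635 + 30498 + 9744 = 86645
Σ Rᵢ = 0 + 14 + 39 + 25 + 53 + 16 = 147
N̂ = 86645 / 147 ≈ 589.4 → 589

N ≈ 589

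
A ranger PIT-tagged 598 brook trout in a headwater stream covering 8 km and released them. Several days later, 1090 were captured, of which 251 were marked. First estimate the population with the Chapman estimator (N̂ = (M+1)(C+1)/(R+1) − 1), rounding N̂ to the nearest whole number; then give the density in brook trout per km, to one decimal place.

density ≈ 324.0 brook trout per km

N̂ = 599·1091/252 − 1 = 653509/252 − 1 ≈ 2592.3 → 2592
Density = N̂ / area = 2592 / 8 = 324.0 per km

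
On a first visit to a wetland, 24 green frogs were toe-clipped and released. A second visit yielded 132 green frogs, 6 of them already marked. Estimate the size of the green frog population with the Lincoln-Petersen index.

N = 528

The marked fraction in the recapture sample should equal the marked fraction in the population: 6/132 = 24/N.
N = (24 × 132) / 6 = 3168 / 6 = 528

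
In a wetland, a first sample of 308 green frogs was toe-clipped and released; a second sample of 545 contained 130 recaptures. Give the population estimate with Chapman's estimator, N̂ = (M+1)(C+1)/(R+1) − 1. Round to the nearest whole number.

N̂ = (308+1)(545+1)/(130+1) − 1 = 309·546/131 − 1
= 168714/131 − 1 ≈ 1287.9 − 1 ≈ 1286.9 → 1287

N ≈ 1287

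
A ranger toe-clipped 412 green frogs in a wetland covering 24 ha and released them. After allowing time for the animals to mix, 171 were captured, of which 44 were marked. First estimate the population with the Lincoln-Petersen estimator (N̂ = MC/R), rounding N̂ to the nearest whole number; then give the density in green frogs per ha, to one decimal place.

N̂ = 412·171/44 = 70452/44 ≈ 1601.2 → 1601
Density = N̂ / area = 1601 / 24 ≈ 66.71 → 66.7 per ha

density ≈ 66.7 green frogs per ha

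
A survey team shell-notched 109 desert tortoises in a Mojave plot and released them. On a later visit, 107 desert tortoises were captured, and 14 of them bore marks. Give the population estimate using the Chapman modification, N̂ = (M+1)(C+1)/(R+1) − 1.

N = 791

N̂ = (109+1)(107+1)/(14+1) − 1 = 110·108/15 − 1
= 11880/15 − 1 = 792 − 1 = 791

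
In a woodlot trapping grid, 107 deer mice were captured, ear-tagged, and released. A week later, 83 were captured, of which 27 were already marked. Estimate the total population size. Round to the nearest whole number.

N ≈ 329

N = (107 × 83) / 27 = 8881 / 27 ≈ 328.9 → 329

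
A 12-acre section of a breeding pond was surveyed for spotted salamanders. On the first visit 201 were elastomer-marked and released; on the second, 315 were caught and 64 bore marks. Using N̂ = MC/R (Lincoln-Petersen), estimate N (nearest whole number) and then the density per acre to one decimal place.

N̂ = 201·315/64 = 63315/64 ≈ 989.3 → 989
Density = N̂ / area = 989 / 12 ≈ 82.42 → 82.4 per acre

density ≈ 82.4 spotted salamanders per acre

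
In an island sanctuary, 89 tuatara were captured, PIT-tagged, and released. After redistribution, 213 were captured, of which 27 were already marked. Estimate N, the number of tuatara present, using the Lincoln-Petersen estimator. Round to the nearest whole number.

The marked fraction in the recapture sample should equal the marked fraction in the population: 27/213 = 89/N.
N = (89 × 213) / 27 = 18957 / 27 ≈ 702.1 → 702

N ≈ 702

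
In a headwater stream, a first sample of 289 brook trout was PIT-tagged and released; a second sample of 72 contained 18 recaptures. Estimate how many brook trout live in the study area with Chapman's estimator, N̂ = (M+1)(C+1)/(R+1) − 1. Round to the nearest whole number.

N̂ = (289+1)(72+1)/(18+1) − 1 = 290·73/19 − 1
= 21170/19 − 1 ≈ 1114.2 − 1 ≈ 1113.2 → 1113

N ≈ 1113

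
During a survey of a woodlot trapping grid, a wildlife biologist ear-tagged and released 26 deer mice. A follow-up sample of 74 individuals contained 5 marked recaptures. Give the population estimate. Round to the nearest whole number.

N ≈ 385

N = (26 × 74) / 5 = 1924 / 5 ≈ 384.8 → 385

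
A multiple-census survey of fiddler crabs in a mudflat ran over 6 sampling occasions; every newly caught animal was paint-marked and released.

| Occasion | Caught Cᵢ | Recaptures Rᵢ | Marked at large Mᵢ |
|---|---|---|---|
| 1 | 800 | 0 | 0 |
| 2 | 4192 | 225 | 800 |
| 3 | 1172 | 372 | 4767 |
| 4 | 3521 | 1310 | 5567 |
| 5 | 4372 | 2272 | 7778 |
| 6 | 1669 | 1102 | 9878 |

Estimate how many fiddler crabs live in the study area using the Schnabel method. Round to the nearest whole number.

N ≈ 14,966

Σ MᵢCᵢ = 0·800 + 800·4192 + 4767·1172 + 5567·3521 + 7778·4372 + 9878·1669 = 0 + 3353600 + 5586924 + 19601407 + 34005416 + 16486382 = 79033729
Σ Rᵢ = 0 + 225 + 372 + 1310 + 2272 + 1102 = 5281
N̂ = 79033729 / 5281 ≈ 14965.7 → 14966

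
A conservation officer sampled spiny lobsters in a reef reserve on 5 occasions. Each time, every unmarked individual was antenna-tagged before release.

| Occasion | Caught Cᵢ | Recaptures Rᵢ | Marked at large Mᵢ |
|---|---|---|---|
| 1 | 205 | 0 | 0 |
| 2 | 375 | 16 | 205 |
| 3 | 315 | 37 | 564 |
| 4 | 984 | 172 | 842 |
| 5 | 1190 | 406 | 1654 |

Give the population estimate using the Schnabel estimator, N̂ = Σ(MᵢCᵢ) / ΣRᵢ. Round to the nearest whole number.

N ≈ 4836

Σ MᵢCᵢ = 0·205 + 205·375 + 564·315 + 842·984 + 1654·1190 = 0 + 76875 + 177660 + 828528 + 1968260 = 3051323
Σ Rᵢ = 0 + 16 + 37 + 172 + 406 = 631
N̂ = 3051323 / 631 ≈ 4835.7 → 4836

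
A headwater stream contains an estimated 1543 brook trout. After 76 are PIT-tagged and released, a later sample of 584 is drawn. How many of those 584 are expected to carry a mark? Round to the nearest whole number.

Expected recaptures E[R] = M·C / N.
E[R] = 76 × 584 / 1543 = 44384 / 1543 ≈ 28.8 → 29

expected recaptures ≈ 29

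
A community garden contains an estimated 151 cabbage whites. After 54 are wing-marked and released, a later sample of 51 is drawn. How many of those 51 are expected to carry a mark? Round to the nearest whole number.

Expected recaptures E[R] = M·C / N.
E[R] = 54 × 51 / 151 = 2754 / 151 ≈ 18.2 → 18

expected recaptures ≈ 18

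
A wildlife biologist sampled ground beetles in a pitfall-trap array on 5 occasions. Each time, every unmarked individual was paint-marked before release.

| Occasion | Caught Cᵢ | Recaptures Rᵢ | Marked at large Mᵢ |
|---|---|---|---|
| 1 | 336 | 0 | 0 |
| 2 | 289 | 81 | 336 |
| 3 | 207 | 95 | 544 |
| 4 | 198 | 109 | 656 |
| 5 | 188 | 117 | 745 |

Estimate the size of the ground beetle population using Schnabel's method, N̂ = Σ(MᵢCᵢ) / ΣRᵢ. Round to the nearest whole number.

N ≈ 1193

Σ MᵢCᵢ = 0·336 + 336·289 + 544·207 + 656·198 + 745·188 = 0 + 97104 + 112608 + 129888 + 140060 = 479660
Σ Rᵢ = 0 + 81 + 95 + 109 + 117 = 402
N̂ = 479660 / 402 ≈ 1193.2 → 1193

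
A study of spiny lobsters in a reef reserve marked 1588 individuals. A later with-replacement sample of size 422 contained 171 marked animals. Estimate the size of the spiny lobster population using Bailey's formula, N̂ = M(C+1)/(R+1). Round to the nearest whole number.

N̂ = 1588·(422+1)/(171+1) = 1588·423/172 = 671724/172 ≈ 3905.4 → 3905

N ≈ 3905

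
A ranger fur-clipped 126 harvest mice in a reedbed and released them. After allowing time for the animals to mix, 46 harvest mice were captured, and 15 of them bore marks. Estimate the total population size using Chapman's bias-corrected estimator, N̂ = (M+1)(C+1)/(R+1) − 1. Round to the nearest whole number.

N ≈ 372

N̂ = (126+1)(46+1)/(15+1) − 1 = 127·47/16 − 1
= 5969/16 − 1 ≈ 373.1 − 1 ≈ 372.1 → 372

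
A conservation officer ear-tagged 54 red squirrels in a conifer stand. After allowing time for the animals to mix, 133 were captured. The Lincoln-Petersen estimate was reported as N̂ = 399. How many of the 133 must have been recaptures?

From N = M·C/R: R = M·C / N = 54·133 / 399 = 7182 / 399 = 18.

R = 18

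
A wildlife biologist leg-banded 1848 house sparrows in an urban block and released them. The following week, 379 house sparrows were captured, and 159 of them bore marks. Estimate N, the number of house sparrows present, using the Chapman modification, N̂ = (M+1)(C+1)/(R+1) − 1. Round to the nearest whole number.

N ≈ 4390

N̂ = (1848+1)(379+1)/(159+1) − 1 = 1849·380/160 − 1
= 702620/160 − 1 ≈ 4391.4 − 1 ≈ 4390.4 → 4390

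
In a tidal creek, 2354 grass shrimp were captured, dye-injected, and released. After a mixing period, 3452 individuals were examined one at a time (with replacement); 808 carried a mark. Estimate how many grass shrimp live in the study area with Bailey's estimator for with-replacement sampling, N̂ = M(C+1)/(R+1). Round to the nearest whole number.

N̂ = 2354·(3452+1)/(808+1) = 2354·3453/809 = 8128362/809 ≈ 10047.4 → 10047

N ≈ 10,047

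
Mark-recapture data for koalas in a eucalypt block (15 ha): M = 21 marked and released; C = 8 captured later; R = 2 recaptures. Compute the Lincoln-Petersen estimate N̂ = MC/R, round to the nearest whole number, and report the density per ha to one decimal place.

N̂ = 21·8/2 = 168/2 = 84
Density = N̂ / area = 84 / 15 ≈ 5.60 → 5.6 per ha

density ≈ 5.6 koalas per ha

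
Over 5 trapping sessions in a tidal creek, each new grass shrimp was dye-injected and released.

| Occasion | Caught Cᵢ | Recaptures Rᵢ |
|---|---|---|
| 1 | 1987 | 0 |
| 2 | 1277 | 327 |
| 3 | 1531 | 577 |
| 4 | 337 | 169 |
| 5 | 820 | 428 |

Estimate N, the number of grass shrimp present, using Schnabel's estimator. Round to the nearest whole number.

Marked at large before each occasion: Mᵢ = Σⱼ<ᵢ (Cⱼ − Rⱼ) → M1=0, M2=1987, M3=2937, M4=3891, M5=4059
Σ MᵢCᵢ = 0·1987 + 1987·1277 + 2937·1531 + 3891·337 + 4059·820 = 0 + 2537399 + 4496547 + 1311267 + 3328380 = 11673593
Σ Rᵢ = 0 + 327 + 577 + 169 + 428 = 1501
N̂ = 11673593 / 1501 ≈ 7777.2 → 7777

N ≈ 7777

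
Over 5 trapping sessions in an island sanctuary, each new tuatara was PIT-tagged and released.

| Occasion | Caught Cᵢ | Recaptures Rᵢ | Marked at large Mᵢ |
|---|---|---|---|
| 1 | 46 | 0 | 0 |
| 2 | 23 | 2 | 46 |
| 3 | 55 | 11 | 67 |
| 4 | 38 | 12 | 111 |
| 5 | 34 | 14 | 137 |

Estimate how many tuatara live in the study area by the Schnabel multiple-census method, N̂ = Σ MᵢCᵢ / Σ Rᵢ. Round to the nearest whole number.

N ≈ 349

Σ MᵢCᵢ = 0·46 + 46·23 + 67·55 + 111·38 + 137·34 = 0 + 1058 + 3685 + 4218 + 4658 = 13619
Σ Rᵢ = 0 + 2 + 11 + 12 + 14 = 39
N̂ = 13619 / 39 ≈ 349.2 → 349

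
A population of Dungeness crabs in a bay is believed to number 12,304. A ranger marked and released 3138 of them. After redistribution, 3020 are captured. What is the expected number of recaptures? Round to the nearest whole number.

expected recaptures ≈ 770

The marked fraction of the population is 3138/12304, so in a sample of 3020 expect C·(M/N) marked.
E[R] = 3138 × 3020 / 12304 = 9476760 / 12304 ≈ 770.2 → 770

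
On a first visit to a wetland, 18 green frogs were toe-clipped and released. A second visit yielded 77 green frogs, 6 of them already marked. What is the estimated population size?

If marked individuals mix randomly, R/C ≈ M/N, giving N ≈ M·C/R.
N = (18 × 77) / 6 = 1386 / 6 = 231

N = 231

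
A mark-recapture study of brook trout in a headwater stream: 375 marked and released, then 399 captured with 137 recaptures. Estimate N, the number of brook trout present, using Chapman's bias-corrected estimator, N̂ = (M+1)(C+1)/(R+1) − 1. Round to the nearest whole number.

N ≈ 1089

N̂ = (375+1)(399+1)/(137+1) − 1 = 376·400/138 − 1
= 150400/138 − 1 ≈ 1089.9 − 1 ≈ 1088.9 → 1089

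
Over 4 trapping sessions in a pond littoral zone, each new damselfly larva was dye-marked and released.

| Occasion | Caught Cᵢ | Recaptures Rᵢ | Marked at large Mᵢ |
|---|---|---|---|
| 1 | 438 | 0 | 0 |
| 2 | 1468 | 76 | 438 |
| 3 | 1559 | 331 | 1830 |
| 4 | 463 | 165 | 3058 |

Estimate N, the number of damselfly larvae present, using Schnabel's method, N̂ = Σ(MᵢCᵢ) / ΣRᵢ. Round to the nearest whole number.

Σ MᵢCᵢ = 0·438 + 438·1468 + 1830·1559 + 3058·463 = 0 + 642984 + 2852970 + 1415854 = 4911808
Σ Rᵢ = 0 + 76 + 331 + 165 = 572
N̂ = 4911808 / 572 ≈ 8587.1 → 8587

N ≈ 8587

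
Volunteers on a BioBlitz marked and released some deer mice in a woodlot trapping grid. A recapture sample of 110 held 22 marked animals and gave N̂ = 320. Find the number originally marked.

From N = M·C/R: M = N·R / C = 320·22 / 110 = 7040 / 110 = 64.

M = 64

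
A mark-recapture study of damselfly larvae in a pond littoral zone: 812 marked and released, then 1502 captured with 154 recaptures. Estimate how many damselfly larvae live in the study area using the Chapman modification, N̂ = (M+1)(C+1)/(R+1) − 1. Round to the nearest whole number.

N ≈ 7882

N̂ = (812+1)(1502+1)/(154+1) − 1 = 813·1503/155 − 1
= 1221939/155 − 1 ≈ 7883.48 − 1 ≈ 7882.48 → 7882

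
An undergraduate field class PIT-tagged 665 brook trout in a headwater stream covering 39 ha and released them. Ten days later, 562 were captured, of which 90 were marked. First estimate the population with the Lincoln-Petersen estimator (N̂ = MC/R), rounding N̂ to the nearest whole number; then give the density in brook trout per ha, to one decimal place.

N̂ = 665·562/90 = 373730/90 ≈ 4152.6 → 4153
Density = N̂ / area = 4153 / 39 ≈ 106.49 → 106.5 per ha

density ≈ 106.5 brook trout per ha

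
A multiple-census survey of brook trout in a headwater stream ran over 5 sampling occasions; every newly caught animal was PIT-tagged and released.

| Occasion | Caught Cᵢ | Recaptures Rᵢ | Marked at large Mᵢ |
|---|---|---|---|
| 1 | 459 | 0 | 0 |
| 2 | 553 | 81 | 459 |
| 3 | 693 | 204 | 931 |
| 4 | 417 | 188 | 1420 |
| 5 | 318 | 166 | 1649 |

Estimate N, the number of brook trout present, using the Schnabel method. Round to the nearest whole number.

Σ MᵢCᵢ = 0·459 + 459·553 + 931·693 + 1420·417 + 1649·318 = 0 + 253827 + 645183 + 592140 + 524382 = 2015532
Σ Rᵢ = 0 + 81 + 204 + 188 + 166 = 639
N̂ = 2015532 / 639 ≈ 3154.2 → 3154

N ≈ 3154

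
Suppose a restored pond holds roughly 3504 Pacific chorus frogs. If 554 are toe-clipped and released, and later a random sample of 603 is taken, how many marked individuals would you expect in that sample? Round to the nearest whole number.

Expected recaptures E[R] = M·C / N.
E[R] = 554 × 603 / 3504 = 334062 / 3504 ≈ 95.3 → 95

expected recaptures ≈ 95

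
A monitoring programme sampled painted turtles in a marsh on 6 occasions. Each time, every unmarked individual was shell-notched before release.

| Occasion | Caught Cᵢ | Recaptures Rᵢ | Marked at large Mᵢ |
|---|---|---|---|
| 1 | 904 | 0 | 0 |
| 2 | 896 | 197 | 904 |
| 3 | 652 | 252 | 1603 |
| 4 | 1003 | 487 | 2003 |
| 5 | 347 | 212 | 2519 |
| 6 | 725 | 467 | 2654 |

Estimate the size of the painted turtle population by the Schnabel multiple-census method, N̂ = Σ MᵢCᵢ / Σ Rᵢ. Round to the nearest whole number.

N ≈ 4125

Σ MᵢCᵢ = 0·904 + 904·896 + 1603·652 + 2003·1003 + 2519·347 + 2654·725 = 0 + 809984 + 1045156 + 2009009 + 874093 + 1924150 = 6662392
Σ Rᵢ = 0 + 197 + 252 + 487 + 212 + 467 = 1615
N̂ = 6662392 / 1615 ≈ 4125.3 → 4125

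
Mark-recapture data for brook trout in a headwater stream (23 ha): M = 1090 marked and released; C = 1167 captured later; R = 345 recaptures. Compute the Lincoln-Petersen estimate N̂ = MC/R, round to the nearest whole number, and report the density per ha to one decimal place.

density ≈ 160.3 brook trout per ha

N̂ = 1090·1167/345 = 1272030/345 ≈ 3687.0 → 3687
Density = N̂ / area = 3687 / 23 ≈ 160.30 → 160.3 per ha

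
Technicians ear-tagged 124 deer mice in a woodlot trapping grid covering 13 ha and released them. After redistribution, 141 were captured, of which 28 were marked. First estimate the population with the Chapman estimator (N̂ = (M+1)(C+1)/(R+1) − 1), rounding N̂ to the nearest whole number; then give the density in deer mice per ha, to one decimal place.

density ≈ 47.0 deer mice per ha

N̂ = 125·142/29 − 1 = 17750/29 − 1 ≈ 611.1 → 611
Density = N̂ / area = 611 / 13 = 47.0 per ha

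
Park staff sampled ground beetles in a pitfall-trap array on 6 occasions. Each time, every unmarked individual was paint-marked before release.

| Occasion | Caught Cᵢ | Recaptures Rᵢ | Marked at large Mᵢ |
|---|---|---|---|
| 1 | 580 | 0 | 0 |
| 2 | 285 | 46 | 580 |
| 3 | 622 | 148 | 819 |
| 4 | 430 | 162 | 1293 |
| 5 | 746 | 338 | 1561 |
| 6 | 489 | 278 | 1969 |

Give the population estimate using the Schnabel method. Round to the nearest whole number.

Σ MᵢCᵢ = 0·580 + 580·285 + 819·622 + 1293·430 + 1561·746 + 1969·489 = 0 + 165300 + 509418 + 555990 + 1164506 + 962841 = 3358055
Σ Rᵢ = 0 + 46 + 148 + 162 + 338 + 278 = 972
N̂ = 3358055 / 972 ≈ 3454.8 → 3455

N ≈ 3455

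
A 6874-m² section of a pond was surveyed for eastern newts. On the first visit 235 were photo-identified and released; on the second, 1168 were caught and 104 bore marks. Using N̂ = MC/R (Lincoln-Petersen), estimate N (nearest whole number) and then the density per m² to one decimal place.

density ≈ 0.4 eastern newts per m²

N̂ = 235·1168/104 = 274480/104 ≈ 2639.2 → 2639
Density = N̂ / area = 2639 / 6874 ≈ 0.38 → 0.4 per m²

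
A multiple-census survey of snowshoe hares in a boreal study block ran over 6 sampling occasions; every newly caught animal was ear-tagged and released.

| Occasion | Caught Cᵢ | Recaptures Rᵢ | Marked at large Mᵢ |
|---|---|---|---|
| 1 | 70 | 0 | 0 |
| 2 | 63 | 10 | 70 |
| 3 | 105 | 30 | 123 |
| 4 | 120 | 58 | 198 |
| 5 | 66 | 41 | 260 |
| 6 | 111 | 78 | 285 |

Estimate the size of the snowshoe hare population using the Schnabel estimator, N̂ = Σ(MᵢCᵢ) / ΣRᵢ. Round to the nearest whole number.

Σ MᵢCᵢ = 0·70 + 70·63 + 123·105 + 198·120 + 260·66 + 285·111 = 0 + 4410 + 12915 + 23760 + 17160 + 31635 = 89880
Σ Rᵢ = 0 + 10 + 30 + 58 + 41 + 78 = 217
N̂ = 89880 / 217 ≈ 414.2 → 414

N ≈ 414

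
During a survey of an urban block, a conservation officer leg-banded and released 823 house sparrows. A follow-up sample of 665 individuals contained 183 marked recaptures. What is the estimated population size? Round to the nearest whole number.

N = (823 × 665) / 183 = 547295 / 183 ≈ 2990.7 → 2991

N ≈ 2991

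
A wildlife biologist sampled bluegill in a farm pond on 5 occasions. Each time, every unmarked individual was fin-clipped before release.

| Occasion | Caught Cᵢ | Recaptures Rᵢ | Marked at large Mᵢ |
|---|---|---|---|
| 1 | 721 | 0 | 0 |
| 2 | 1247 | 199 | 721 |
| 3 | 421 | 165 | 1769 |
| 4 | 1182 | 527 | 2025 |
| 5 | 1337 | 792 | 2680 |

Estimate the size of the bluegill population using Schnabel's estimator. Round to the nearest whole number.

Σ MᵢCᵢ = 0·721 + 721·1247 + 1769·421 + 2025·1182 + 2680·1337 = 0 + 899087 + 744749 + 2393550 + 3583160 = 7620546
Σ Rᵢ = 0 + 199 + 165 + 527 + 792 = 1683
N̂ = 7620546 / 1683 ≈ 4528.0 → 4528

N ≈ 4528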